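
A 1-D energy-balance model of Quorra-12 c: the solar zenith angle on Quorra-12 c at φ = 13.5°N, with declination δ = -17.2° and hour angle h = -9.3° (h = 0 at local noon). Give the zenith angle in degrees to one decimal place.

θ_z = 32.0°

cos θ_z = sin φ sin δ + cos φ cos δ cos h = -0.069032 + 0.916674 = 0.847642.
θ_z = arccos(0.847642) = 32.0°.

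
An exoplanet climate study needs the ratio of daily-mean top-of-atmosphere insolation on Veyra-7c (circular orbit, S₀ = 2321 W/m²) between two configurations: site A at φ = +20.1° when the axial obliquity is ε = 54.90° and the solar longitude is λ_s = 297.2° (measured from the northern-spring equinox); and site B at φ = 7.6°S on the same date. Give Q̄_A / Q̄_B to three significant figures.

— Configuration A (φ=+20.1°):
Solar declination: sin δ = sin ε · sin λ_s = sin 54.90° × sin 297.2° = -0.72768, so δ = -46.692°.
cos H₀ = −tan(+20.1°) tan(-46.692°) = 0.3882, H₀ = 1.1721 rad.
Bracket: H₀ sin φ sin δ + cos φ cos δ sin H₀ = 1.1721×0.34366×-0.72768 + 0.93909×0.68592×0.92156 = -0.293112 + 0.593614 = 0.300502.
Q̄ = (S₀/π) × [bracket] = (2321/π) × 0.300502 = 222.01 W/m².
— Configuration B (φ=-7.6°):
cos H₀ = −tan(-7.6°) tan(-46.692°) = -0.1416, H₀ = 1.7128 rad.
Bracket: H₀ sin φ sin δ + cos φ cos δ sin H₀ = 1.7128×-0.13226×-0.72768 + 0.99122×0.68592×0.98993 = 0.164845 + 0.673051 = 0.837896.
Q̄ = (S₀/π) × [bracket] = (2321/π) × 0.837896 = 619.04 W/m².
Ratio Q̄_A / Q̄_B = 222.01 / 619.04 = 0.3586.

Q̄_A / Q̄_B ≈ 0.359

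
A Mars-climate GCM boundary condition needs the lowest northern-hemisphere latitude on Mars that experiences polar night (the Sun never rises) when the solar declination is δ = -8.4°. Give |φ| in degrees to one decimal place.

Polar night requires cos H₀ = −tan φ tan δ ≥ 1, i.e. tan φ tan δ ≤ −1.
The boundary is |tan φ| · |tan δ| = 1, so |φ| = 90° − |δ| = 90° − 8.4° = 81.6° in the northern hemisphere.

|φ| = 81.6°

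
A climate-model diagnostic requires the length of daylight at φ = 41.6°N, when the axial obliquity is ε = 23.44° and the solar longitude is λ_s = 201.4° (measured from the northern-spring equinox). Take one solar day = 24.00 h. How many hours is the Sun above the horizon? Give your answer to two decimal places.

Solar declination: sin δ = sin ε · sin λ_s = sin 23.44° × sin 201.4° = -0.14514, so δ = -8.346°.
cos H₀ = −tan φ · tan δ = −tan(+41.6°) × tan(-8.346°) = 0.1302, so H₀ = 1.4402 rad = 82.52°.
Daylight = 2H₀/(2π) × 24.00 h = (1.4402/π) × 24.00 = 11.00 h.

11.00 h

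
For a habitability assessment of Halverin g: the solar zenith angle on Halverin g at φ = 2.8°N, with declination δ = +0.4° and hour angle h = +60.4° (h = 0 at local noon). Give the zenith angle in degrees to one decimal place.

cos θ_z = sin φ sin δ + cos φ cos δ cos h = 0.000341 + 0.493340 = 0.493681.
θ_z = arccos(0.493681) = 60.4°.

θ_z = 60.4°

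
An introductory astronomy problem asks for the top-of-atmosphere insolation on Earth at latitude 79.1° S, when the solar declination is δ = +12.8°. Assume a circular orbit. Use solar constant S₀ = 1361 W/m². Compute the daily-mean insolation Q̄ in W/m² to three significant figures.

Q̄ ≈ 0.00 W/m²

cos H₀ = −tan(-79.1°) tan(+12.800°) = 1.1798 ≥ 1 ⇒ polar night, H₀ = 0 and Q̄ = 0.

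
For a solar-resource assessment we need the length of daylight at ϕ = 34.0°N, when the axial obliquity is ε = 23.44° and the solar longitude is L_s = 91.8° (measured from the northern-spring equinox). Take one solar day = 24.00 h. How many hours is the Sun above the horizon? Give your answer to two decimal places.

14.27 h

Solar declination: sin δ = sin ε · sin L_s = sin 23.44° × sin 91.8° = 0.39759, so δ = +23.428°.
cos h₀ = −tan ϕ · tan δ = −tan(+34.0°) × tan(+23.428°) = -0.2923, so h₀ = 1.8674 rad = 106.99°.
Daylight = 2h₀/(2π) × 24.00 h = (1.8674/π) × 24.00 = 14.27 h.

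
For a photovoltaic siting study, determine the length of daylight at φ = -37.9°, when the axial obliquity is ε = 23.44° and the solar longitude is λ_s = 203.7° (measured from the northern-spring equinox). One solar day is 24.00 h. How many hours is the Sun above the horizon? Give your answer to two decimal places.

12.97 h

Solar declination: sin δ = sin ε · sin λ_s = sin 23.44° × sin 203.7° = -0.15989, so δ = -9.201°.
cos H₀ = −tan φ · tan δ = −tan(-37.9°) × tan(-9.201°) = -0.1261, so H₀ = 1.6972 rad = 97.24°.
Daylight = 2H₀/(2π) × 24.00 h = (1.6972/π) × 24.00 = 12.97 h.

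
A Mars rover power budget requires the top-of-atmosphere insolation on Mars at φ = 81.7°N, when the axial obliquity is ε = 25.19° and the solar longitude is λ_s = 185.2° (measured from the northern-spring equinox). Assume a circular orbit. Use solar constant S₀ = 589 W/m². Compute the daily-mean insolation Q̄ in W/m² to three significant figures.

Solar declination: sin δ = sin ε · sin λ_s = sin 25.19° × sin 185.2° = -0.03858, so δ = -2.211°.
cos H₀ = −tan(+81.7°) tan(-2.211°) = 0.2646, H₀ = 1.3030 rad.
Bracket: H₀ sin φ sin δ + cos φ cos δ sin H₀ = 1.3030×0.98953×-0.03858 + 0.14436×0.99926×0.96435 = -0.049743 + 0.139111 = 0.089368.
Q̄ = (S₀/π) × [bracket] = (589/π) × 0.089368 = 16.76 W/m².

Q̄ ≈ 16.8 W/m²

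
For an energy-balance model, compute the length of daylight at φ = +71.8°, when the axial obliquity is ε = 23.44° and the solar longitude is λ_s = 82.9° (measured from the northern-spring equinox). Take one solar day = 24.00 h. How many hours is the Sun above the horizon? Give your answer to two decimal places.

Solar declination: sin δ = sin ε · sin λ_s = sin 23.44° × sin 82.9° = 0.39474, so δ = +23.250°.
Sunrise equation: cos H₀ = −tan φ · tan δ = -1.3067 ≤ −1, so the Sun never sets (polar day) and H₀ = π.
Daylight = 2H₀/(2π) × 24.00 h = (3.1416/π) × 24.00 = 24.00 h.

24.00 h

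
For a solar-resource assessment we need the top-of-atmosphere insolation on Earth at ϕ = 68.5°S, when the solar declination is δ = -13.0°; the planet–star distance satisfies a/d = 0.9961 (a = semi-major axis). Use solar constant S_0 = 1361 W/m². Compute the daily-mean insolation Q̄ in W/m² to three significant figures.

Q̄ ≈ 322 W/m²

cos h₀ = −tan(-68.5°) tan(-13.000°) = -0.5861, h₀ = 2.1970 rad.
Bracket: h₀ sin ϕ sin δ + cos ϕ cos δ sin h₀ = 2.1970×-0.93042×-0.22495 + 0.36650×0.97437×0.81024 = 0.459828 + 0.289342 = 0.749170.
Inverse-square distance factor (a/d)² = 0.9961² = 0.992215.
Q̄ = (S_0/π) × 0.992215 × [bracket] = (1361/π) × 0.992215 × 0.749170 = 322.0 W/m².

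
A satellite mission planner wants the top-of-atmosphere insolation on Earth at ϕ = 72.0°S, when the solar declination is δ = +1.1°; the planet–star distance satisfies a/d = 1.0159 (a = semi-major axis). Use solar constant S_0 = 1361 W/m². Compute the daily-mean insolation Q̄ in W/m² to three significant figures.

Q̄ ≈ 126 W/m²

cos h₀ = −tan(-72.0°) tan(+1.100°) = 0.0591, h₀ = 1.5117 rad.
Bracket: h₀ sin ϕ sin δ + cos ϕ cos δ sin h₀ = 1.5117×-0.95106×0.01920 + 0.30902×0.99982×0.99825 = -0.027604 + 0.308424 = 0.280820.
Inverse-square distance factor (a/d)² = 1.0159² = 1.032053.
Q̄ = (S_0/π) × 1.032053 × [bracket] = (1361/π) × 1.032053 × 0.280820 = 125.6 W/m².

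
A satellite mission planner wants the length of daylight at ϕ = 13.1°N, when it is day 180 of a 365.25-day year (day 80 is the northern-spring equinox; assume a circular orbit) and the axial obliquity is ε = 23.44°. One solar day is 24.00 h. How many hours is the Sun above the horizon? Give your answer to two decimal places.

Solar longitude: L_s = 360° × (180 − 80)/365.25 = 98.563°.
sin δ = sin 23.44° × sin 98.563° = 0.39335, so δ = +23.163°.
cos h₀ = −tan ϕ · tan δ = −tan(+13.1°) × tan(+23.163°) = -0.0996, so h₀ = 1.6705 rad = 95.71°.
Daylight = 2h₀/(2π) × 24.00 h = (1.6705/π) × 24.00 = 12.76 h.

12.76 h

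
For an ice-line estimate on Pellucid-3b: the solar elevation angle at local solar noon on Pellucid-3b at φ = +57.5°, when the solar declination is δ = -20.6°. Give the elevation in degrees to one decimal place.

At local noon the hour angle is zero, so the zenith angle equals |φ − δ| = |+57.5° − (-20.600°)| = 78.100°.
Elevation = 90° − 78.100° = 11.9°.

11.9°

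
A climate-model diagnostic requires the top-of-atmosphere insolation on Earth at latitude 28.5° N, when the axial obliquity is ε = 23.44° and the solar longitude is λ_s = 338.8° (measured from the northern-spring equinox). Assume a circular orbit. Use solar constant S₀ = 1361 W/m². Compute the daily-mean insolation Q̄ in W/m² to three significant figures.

Q̄ ≈ 331 W/m²

Solar declination: sin δ = sin ε · sin λ_s = sin 23.44° × sin 338.8° = -0.14385, so δ = -8.271°.
cos H₀ = −tan(+28.5°) tan(-8.271°) = 0.0789, H₀ = 1.4918 rad.
Bracket: H₀ sin φ sin δ + cos φ cos δ sin H₀ = 1.4918×0.47716×-0.14385 + 0.87882×0.98960×0.99688 = -0.102396 + 0.866967 = 0.764571.
Q̄ = (S₀/π) × [bracket] = (1361/π) × 0.764571 = 331.2 W/m².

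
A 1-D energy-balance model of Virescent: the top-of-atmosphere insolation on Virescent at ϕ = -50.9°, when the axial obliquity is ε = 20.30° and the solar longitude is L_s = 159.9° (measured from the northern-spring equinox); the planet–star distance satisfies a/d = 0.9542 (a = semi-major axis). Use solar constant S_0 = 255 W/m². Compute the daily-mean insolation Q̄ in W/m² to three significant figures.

Solar declination: sin δ = sin ε · sin L_s = sin 20.30° × sin 159.9° = 0.11923, so δ = +6.848°.
cos h₀ = −tan(-50.9°) tan(+6.848°) = 0.1478, h₀ = 1.4225 rad.
Bracket: h₀ sin ϕ sin δ + cos ϕ cos δ sin h₀ = 1.4225×-0.77605×0.11923 + 0.63068×0.99287×0.98902 = -0.131622 + 0.619308 = 0.487686.
Inverse-square distance factor (a/d)² = 0.9542² = 0.910498.
Q̄ = (S_0/π) × 0.910498 × [bracket] = (255/π) × 0.910498 × 0.487686 = 36.04 W/m².

Q̄ ≈ 36.0 W/m²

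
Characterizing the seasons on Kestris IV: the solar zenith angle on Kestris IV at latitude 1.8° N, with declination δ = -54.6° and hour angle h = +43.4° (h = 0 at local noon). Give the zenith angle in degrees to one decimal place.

θ_z = 66.7°

cos θ_z = sin ϕ sin δ + cos ϕ cos δ cos h = -0.025604 + 0.420683 = 0.395079.
θ_z = arccos(0.395079) = 66.7°.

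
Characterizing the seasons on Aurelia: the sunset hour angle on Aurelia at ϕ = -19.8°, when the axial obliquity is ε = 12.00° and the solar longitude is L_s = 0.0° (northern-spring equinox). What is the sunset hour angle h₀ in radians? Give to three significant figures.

h₀ = 1.57 rad

Solar declination: sin δ = sin ε · sin L_s = sin 12.00° × sin 0.0° = 0.00000, so δ = +0.000°.
cos h₀ = −tan ϕ · tan δ = −tan(-19.8°) × tan(+0.000°) = 0.0000, so h₀ = 1.5708 rad = 90.00°.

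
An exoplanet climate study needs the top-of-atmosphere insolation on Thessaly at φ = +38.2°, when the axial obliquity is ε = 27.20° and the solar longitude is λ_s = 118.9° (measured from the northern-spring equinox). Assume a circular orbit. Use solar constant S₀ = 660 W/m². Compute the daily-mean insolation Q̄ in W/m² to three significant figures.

Solar declination: sin δ = sin ε · sin λ_s = sin 27.20° × sin 118.9° = 0.40017, so δ = +23.589°.
cos H₀ = −tan(+38.2°) tan(+23.589°) = -0.3436, H₀ = 1.9216 rad.
Bracket: H₀ sin φ sin δ + cos φ cos δ sin H₀ = 1.9216×0.61841×0.40017 + 0.78586×0.91644×0.93911 = 0.475537 + 0.676341 = 1.151878.
Q̄ = (S₀/π) × [bracket] = (660/π) × 1.151878 = 242.0 W/m².

Q̄ ≈ 242 W/m²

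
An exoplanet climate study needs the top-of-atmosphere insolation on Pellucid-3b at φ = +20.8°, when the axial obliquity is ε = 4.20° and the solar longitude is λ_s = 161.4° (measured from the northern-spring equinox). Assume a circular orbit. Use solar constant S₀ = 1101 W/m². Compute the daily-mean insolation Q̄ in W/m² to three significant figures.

Solar declination: sin δ = sin ε · sin λ_s = sin 4.20° × sin 161.4° = 0.02336, so δ = +1.339°.
cos H₀ = −tan(+20.8°) tan(+1.339°) = -0.0089, H₀ = 1.5797 rad.
Bracket: H₀ sin φ sin δ + cos φ cos δ sin H₀ = 1.5797×0.35511×0.02336 + 0.93483×0.99973×0.99996 = 0.013104 + 0.934540 = 0.947644.
Q̄ = (S₀/π) × [bracket] = (1101/π) × 0.947644 = 332.1 W/m².

Q̄ ≈ 332 W/m²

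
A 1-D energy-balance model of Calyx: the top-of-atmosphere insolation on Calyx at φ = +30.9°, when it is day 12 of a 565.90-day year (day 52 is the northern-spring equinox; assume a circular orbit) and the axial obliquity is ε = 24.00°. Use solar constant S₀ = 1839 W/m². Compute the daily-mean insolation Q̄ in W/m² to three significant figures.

Q̄ ≈ 415 W/m²

Solar longitude: λ_s = 360° × (12 − 52)/565.90 = -25.446°, i.e. -25.446° + 360° = 334.554°.
sin δ = sin 24.00° × sin 334.554° = -0.17476, so δ = -10.065°.
cos H₀ = −tan(+30.9°) tan(-10.065°) = 0.1062, H₀ = 1.4644 rad.
Bracket: H₀ sin φ sin δ + cos φ cos δ sin H₀ = 1.4644×0.51354×-0.17476 + 0.85806×0.98461×0.99434 = -0.131424 + 0.840073 = 0.708649.
Q̄ = (S₀/π) × [bracket] = (1839/π) × 0.708649 = 414.8 W/m².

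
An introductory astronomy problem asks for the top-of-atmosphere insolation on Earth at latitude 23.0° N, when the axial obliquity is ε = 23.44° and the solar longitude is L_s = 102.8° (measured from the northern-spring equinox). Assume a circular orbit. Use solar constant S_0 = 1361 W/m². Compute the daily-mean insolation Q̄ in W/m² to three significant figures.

Solar declination: sin δ = sin ε · sin L_s = sin 23.44° × sin 102.8° = 0.38790, so δ = +22.824°.
cos h₀ = −tan(+23.0°) tan(+22.824°) = -0.1786, h₀ = 1.7504 rad.
Bracket: h₀ sin ϕ sin δ + cos ϕ cos δ sin h₀ = 1.7504×0.39073×0.38790 + 0.92050×0.92170×0.98391 = 0.265298 + 0.834774 = 1.100072.
Q̄ = (S_0/π) × [bracket] = (1361/π) × 1.100072 = 476.6 W/m².

Q̄ ≈ 477 W/m²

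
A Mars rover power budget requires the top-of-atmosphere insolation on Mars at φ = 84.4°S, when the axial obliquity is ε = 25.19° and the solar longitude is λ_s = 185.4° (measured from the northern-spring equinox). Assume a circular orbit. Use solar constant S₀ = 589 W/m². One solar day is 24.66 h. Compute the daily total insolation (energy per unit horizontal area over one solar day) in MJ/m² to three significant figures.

2.80 MJ/m²

Solar declination: sin δ = sin ε · sin λ_s = sin 25.19° × sin 185.4° = -0.04005, so δ = -2.296°.
cos H₀ = −tan(-84.4°) tan(-2.296°) = -0.4088, H₀ = 1.9920 rad.
Bracket: H₀ sin φ sin δ + cos φ cos δ sin H₀ = 1.9920×-0.99523×-0.04005 + 0.09758×0.99920×0.91261 = 0.079399 + 0.088981 = 0.168380.
Q̄ = (S₀/π) × [bracket] = (589/π) × 0.168380 = 31.569 W/m².
Daily total = Q̄ × 24.66 h × 3600 s/h = 31.569 × 24.66 × 3600 / 10⁶ = 2.803 MJ/m².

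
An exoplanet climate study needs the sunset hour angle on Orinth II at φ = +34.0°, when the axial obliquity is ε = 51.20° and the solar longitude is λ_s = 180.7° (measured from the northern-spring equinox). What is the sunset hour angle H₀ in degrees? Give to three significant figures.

H₀ = 89.6°

Solar declination: sin δ = sin ε · sin λ_s = sin 51.20° × sin 180.7° = -0.00952, so δ = -0.546°.
cos H₀ = −tan φ · tan δ = −tan(+34.0°) × tan(-0.546°) = 0.0064, so H₀ = 1.5644 rad = 89.63°.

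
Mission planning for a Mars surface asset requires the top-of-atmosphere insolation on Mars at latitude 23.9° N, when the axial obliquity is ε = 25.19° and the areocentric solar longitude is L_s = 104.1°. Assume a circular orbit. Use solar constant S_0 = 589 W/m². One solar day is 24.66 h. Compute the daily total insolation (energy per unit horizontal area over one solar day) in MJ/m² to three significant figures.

sin δ = sin 25.19° × sin 104.1° = 0.41280, so δ = +24.381°.
cos h₀ = −tan(+23.9°) tan(+24.381°) = -0.2008, h₀ = 1.7730 rad.
Bracket: h₀ sin ϕ sin δ + cos ϕ cos δ sin h₀ = 1.7730×0.40514×0.41280 + 0.91425×0.91082×0.97962 = 0.296520 + 0.815746 = 1.112266.
Q̄ = (S_0/π) × [bracket] = (589/π) × 1.112266 = 208.53 W/m².
Daily total = Q̄ × 24.66 h × 3600 s/h = 208.53 × 24.66 × 3600 / 10⁶ = 18.51 MJ/m².

18.5 MJ/m²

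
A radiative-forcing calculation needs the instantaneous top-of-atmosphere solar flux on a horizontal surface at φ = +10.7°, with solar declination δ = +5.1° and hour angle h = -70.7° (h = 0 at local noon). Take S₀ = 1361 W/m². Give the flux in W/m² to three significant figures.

cos θ_z = sin φ sin δ + cos φ cos δ cos h = 0.016505 + 0.323482 = 0.339987.
Flux = S₀ · cos θ_z = 1361 × 0.339987 = 462.7 W/m².

463 W/m²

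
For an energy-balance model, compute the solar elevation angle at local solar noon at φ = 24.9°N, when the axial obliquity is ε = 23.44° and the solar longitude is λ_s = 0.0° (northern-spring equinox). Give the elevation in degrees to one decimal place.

65.1°

Solar declination: sin δ = sin ε · sin λ_s = sin 23.44° × sin 0.0° = 0.00000, so δ = +0.000°.
At local noon the hour angle is zero, so the zenith angle equals |φ − δ| = |+24.9° − (+0.000°)| = 24.900°.
Elevation = 90° − 24.900° = 65.1°.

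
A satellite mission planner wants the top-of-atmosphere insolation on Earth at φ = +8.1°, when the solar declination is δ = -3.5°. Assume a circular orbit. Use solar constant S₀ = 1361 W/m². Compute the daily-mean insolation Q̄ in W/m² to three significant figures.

Q̄ ≈ 422 W/m²

cos H₀ = −tan(+8.1°) tan(-3.500°) = 0.0087, H₀ = 1.5621 rad.
Bracket: H₀ sin φ sin δ + cos φ cos δ sin H₀ = 1.5621×0.14090×-0.06105 + 0.99002×0.99813×0.99996 = -0.013437 + 0.988129 = 0.974692.
Q̄ = (S₀/π) × [bracket] = (1361/π) × 0.974692 = 422.3 W/m².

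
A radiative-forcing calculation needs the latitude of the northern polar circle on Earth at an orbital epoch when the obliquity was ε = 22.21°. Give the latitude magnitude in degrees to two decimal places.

The polar circle is the lowest latitude that experiences at least one full rotation of continuous daylight at the northern-summer solstice; it lies at |ϕ| = 90° − ε = 90° − 22.21° = 67.79°.

67.79°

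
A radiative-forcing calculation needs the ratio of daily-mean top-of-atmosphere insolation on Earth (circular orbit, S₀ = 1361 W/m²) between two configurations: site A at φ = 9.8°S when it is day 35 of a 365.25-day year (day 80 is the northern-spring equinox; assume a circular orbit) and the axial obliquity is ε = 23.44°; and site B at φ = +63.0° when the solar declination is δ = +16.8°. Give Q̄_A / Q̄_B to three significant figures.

Q̄_A / Q̄_B ≈ 1.11

— Configuration A (φ=-9.8°):
Solar longitude: λ_s = 360° × (35 − 80)/365.25 = -44.353°, i.e. -44.353° + 360° = 315.647°.
sin δ = sin 23.44° × sin 315.647° = -0.27809, so δ = -16.146°.
cos H₀ = −tan(-9.8°) tan(-16.146°) = -0.0500, H₀ = 1.6208 rad.
Bracket: H₀ sin φ sin δ + cos φ cos δ sin H₀ = 1.6208×-0.17021×-0.27809 + 0.98541×0.96056×0.99875 = 0.076718 + 0.945362 = 1.022080.
Q̄ = (S₀/π) × [bracket] = (1361/π) × 1.022080 = 442.79 W/m².
— Configuration B (φ=+63.0°):
cos H₀ = −tan(+63.0°) tan(+16.800°) = -0.5925, H₀ = 2.2050 rad.
Bracket: H₀ sin φ sin δ + cos φ cos δ sin H₀ = 2.2050×0.89101×0.28903 + 0.45399×0.95732×0.80554 = 0.567851 + 0.350099 = 0.917950.
Q̄ = (S₀/π) × [bracket] = (1361/π) × 0.917950 = 397.67 W/m².
Ratio Q̄_A / Q̄_B = 442.79 / 397.67 = 1.113.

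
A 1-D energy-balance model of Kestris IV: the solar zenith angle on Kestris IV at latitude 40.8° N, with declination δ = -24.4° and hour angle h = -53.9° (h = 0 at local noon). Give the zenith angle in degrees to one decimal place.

θ_z = 82.2°

cos θ_z = sin φ sin δ + cos φ cos δ cos h = -0.269931 + 0.406182 = 0.136251.
θ_z = arccos(0.136251) = 82.2°.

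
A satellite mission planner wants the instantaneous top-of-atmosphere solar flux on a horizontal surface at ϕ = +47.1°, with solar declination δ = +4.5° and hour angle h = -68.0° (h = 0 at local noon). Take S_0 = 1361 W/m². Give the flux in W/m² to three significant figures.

424 W/m²

cos θ_z = sin ϕ sin δ + cos ϕ cos δ cos h = 0.057475 + 0.254216 = 0.311691.
Flux = S_0 · cos θ_z = 1361 × 0.311691 = 424.2 W/m².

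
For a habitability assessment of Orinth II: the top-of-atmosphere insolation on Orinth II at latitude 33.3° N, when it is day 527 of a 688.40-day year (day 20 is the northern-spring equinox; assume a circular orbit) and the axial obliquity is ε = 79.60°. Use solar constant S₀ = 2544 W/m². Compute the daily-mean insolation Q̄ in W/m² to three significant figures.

Solar longitude: λ_s = 360° × (527 − 20)/688.40 = 265.137°.
sin δ = sin 79.60° × sin 265.137° = -0.98003, so δ = -78.530°.
cos H₀ = −tan(+33.3°) tan(-78.530°) = 3.2374 ≥ 1 ⇒ polar night, H₀ = 0 and Q̄ = 0.

Q̄ ≈ 0.00 W/m²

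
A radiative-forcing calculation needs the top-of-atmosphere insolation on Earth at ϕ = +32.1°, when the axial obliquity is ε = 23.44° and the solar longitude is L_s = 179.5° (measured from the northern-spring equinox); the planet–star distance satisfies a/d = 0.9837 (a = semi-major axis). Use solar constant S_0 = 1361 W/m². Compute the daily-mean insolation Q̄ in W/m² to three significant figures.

Q̄ ≈ 356 W/m²

Solar declination: sin δ = sin ε · sin L_s = sin 23.44° × sin 179.5° = 0.00347, so δ = +0.199°.
cos h₀ = −tan(+32.1°) tan(+0.199°) = -0.0022, h₀ = 1.5730 rad.
Bracket: h₀ sin ϕ sin δ + cos ϕ cos δ sin h₀ = 1.5730×0.53140×0.00347 + 0.84712×0.99999×1.00000 = 0.002901 + 0.847112 = 0.850013.
Inverse-square distance factor (a/d)² = 0.9837² = 0.967666.
Q̄ = (S_0/π) × 0.967666 × [bracket] = (1361/π) × 0.967666 × 0.850013 = 356.3 W/m².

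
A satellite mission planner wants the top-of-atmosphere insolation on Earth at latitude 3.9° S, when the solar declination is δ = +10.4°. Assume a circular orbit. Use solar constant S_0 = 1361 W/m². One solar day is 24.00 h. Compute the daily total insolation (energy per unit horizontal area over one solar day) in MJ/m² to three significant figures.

36.0 MJ/m²

cos h₀ = −tan(-3.9°) tan(+10.400°) = 0.0125, h₀ = 1.5583 rad.
Bracket: h₀ sin ϕ sin δ + cos ϕ cos δ sin h₀ = 1.5583×-0.06802×0.18052 + 0.99768×0.98357×0.99992 = -0.019134 + 0.981210 = 0.962076.
Q̄ = (S_0/π) × [bracket] = (1361/π) × 0.962076 = 416.79 W/m².
Daily total = Q̄ × 24.00 h × 3600 s/h = 416.79 × 24.00 × 3600 / 10⁶ = 36.01 MJ/m².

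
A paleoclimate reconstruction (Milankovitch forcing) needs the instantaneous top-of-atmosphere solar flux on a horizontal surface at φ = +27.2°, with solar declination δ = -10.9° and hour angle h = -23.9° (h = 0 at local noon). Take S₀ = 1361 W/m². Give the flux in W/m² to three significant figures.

cos θ_z = sin φ sin δ + cos φ cos δ cos h = -0.086435 + 0.798482 = 0.712047.
Flux = S₀ · cos θ_z = 1361 × 0.712047 = 969.1 W/m².

969 W/m²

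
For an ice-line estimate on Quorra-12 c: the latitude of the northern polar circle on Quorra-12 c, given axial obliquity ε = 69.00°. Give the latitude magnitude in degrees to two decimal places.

The polar circle is the lowest latitude that experiences at least one full rotation of continuous daylight at the northern-summer solstice; it lies at |φ| = 90° − ε = 90° − 69.00° = 21.00°.

21.00°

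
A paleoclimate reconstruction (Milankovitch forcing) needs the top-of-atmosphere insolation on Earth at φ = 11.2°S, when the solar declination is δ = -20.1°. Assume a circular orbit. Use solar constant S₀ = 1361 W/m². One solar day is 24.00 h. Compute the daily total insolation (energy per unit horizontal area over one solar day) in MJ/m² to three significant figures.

38.5 MJ/m²

cos H₀ = −tan(-11.2°) tan(-20.100°) = -0.0725, H₀ = 1.6433 rad.
Bracket: H₀ sin φ sin δ + cos φ cos δ sin H₀ = 1.6433×-0.19423×-0.34366 + 0.98096×0.93909×0.99737 = 0.109689 + 0.918787 = 1.028476.
Q̄ = (S₀/π) × [bracket] = (1361/π) × 1.028476 = 445.56 W/m².
Daily total = Q̄ × 24.00 h × 3600 s/h = 445.56 × 24.00 × 3600 / 10⁶ = 38.50 MJ/m².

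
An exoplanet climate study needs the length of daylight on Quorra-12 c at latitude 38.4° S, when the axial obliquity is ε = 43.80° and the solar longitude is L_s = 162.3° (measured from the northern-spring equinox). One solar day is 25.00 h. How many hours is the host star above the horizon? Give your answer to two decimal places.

11.14 h

Solar declination: sin δ = sin ε · sin L_s = sin 43.80° × sin 162.3° = 0.21043, so δ = +12.148°.
cos h₀ = −tan ϕ · tan δ = −tan(-38.4°) × tan(+12.148°) = 0.1706, so h₀ = 1.3993 rad = 80.18°.
Daylight = 2h₀/(2π) × 25.00 h = (1.3993/π) × 25.00 = 11.14 h.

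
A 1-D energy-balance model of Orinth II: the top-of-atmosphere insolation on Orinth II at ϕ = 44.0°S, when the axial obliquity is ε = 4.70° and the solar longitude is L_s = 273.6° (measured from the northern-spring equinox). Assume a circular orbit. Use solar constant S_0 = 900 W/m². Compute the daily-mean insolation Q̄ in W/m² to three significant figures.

Q̄ ≈ 232 W/m²

Solar declination: sin δ = sin ε · sin L_s = sin 4.70° × sin 273.6° = -0.08178, so δ = -4.691°.
cos h₀ = −tan(-44.0°) tan(-4.691°) = -0.0792, h₀ = 1.6501 rad.
Bracket: h₀ sin ϕ sin δ + cos ϕ cos δ sin h₀ = 1.6501×-0.69466×-0.08178 + 0.71934×0.99665×0.99686 = 0.093741 + 0.714679 = 0.808420.
Q̄ = (S_0/π) × [bracket] = (900/π) × 0.808420 = 231.6 W/m².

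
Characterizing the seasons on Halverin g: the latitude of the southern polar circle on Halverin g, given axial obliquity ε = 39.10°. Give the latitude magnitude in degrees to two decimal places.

50.90°

The polar circle is the lowest latitude that experiences at least one full rotation of continuous darkness at the northern-summer solstice; it lies at |φ| = 90° − ε = 90° − 39.10° = 50.90°.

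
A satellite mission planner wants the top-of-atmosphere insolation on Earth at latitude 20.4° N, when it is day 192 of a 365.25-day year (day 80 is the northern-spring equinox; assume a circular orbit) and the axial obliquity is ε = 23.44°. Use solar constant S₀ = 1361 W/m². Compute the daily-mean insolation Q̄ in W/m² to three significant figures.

Solar longitude: λ_s = 360° × (192 − 80)/365.25 = 110.390°.
sin δ = sin 23.44° × sin 110.390° = 0.37286, so δ = +21.892°.
cos H₀ = −tan(+20.4°) tan(+21.892°) = -0.1494, H₀ = 1.7208 rad.
Bracket: H₀ sin φ sin δ + cos φ cos δ sin H₀ = 1.7208×0.34857×0.37286 + 0.93728×0.92789×0.98877 = 0.223649 + 0.859926 = 1.083575.
Q̄ = (S₀/π) × [bracket] = (1361/π) × 1.083575 = 469.4 W/m².

Q̄ ≈ 469 W/m²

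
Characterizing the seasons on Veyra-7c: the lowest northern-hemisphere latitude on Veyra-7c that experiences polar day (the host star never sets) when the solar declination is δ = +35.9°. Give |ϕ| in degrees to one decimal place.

|ϕ| = 54.1°

Polar day requires cos h₀ = −tan ϕ tan δ ≤ −1, i.e. tan ϕ tan δ ≥ 1.
The boundary is |tan ϕ| · |tan δ| = 1, so |ϕ| = 90° − |δ| = 90° − 35.9° = 54.1° in the northern hemisphere.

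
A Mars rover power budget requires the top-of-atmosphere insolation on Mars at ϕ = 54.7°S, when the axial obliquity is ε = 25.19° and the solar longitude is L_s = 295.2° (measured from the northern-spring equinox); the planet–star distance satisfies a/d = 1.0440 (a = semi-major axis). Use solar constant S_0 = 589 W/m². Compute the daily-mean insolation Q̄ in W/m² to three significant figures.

Q̄ ≈ 229 W/m²

Solar declination: sin δ = sin ε · sin L_s = sin 25.19° × sin 295.2° = -0.38511, so δ = -22.651°.
cos h₀ = −tan(-54.7°) tan(-22.651°) = -0.5894, h₀ = 2.2011 rad.
Bracket: h₀ sin ϕ sin δ + cos ϕ cos δ sin h₀ = 2.2011×-0.81614×-0.38511 + 0.57786×0.92287×0.80786 = 0.691814 + 0.430823 = 1.122637.
Inverse-square distance factor (a/d)² = 1.0440² = 1.089936.
Q̄ = (S_0/π) × 1.089936 × [bracket] = (589/π) × 1.089936 × 1.122637 = 229.4 W/m².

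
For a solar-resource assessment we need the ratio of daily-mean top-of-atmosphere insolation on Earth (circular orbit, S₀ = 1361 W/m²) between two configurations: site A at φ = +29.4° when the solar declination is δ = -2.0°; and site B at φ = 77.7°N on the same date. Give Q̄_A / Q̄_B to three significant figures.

Q̄_A / Q̄_B ≈ 5.21

— Configuration A (φ=+29.4°):
cos H₀ = −tan(+29.4°) tan(-2.000°) = 0.0197, H₀ = 1.5511 rad.
Bracket: H₀ sin φ sin δ + cos φ cos δ sin H₀ = 1.5511×0.49090×-0.03490 + 0.87121×0.99939×0.99981 = -0.026574 + 0.870513 = 0.843939.
Q̄ = (S₀/π) × [bracket] = (1361/π) × 0.843939 = 365.61 W/m².
— Configuration B (φ=+77.7°):
cos H₀ = −tan(+77.7°) tan(-2.000°) = 0.1602, H₀ = 1.4099 rad.
Bracket: H₀ sin φ sin δ + cos φ cos δ sin H₀ = 1.4099×0.97705×-0.03490 + 0.21303×0.99939×0.98709 = -0.048076 + 0.210152 = 0.162076.
Q̄ = (S₀/π) × [bracket] = (1361/π) × 0.162076 = 70.215 W/m².
Ratio Q̄_A / Q̄_B = 365.61 / 70.215 = 5.207.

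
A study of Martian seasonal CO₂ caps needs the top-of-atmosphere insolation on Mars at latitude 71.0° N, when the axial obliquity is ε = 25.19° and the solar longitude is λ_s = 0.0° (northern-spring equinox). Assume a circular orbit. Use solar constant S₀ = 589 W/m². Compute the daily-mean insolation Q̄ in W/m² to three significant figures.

Solar declination: sin δ = sin ε · sin λ_s = sin 25.19° × sin 0.0° = 0.00000, so δ = +0.000°.
cos H₀ = −tan(+71.0°) tan(+0.000°) = -0.0000, H₀ = 1.5708 rad.
Bracket: H₀ sin φ sin δ + cos φ cos δ sin H₀ = 1.5708×0.94552×0.00000 + 0.32557×1.00000×1.00000 = 0.000000 + 0.325570 = 0.325570.
Q̄ = (S₀/π) × [bracket] = (589/π) × 0.325570 = 61.04 W/m².

Q̄ ≈ 61.0 W/m²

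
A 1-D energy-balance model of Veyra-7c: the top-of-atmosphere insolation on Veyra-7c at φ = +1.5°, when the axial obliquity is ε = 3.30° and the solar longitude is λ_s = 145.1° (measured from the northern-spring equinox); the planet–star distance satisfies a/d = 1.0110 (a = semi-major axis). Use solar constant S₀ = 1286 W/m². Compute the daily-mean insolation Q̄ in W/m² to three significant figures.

Solar declination: sin δ = sin ε · sin λ_s = sin 3.30° × sin 145.1° = 0.03294, so δ = +1.887°.
cos H₀ = −tan(+1.5°) tan(+1.887°) = -0.0009, H₀ = 1.5717 rad.
Bracket: H₀ sin φ sin δ + cos φ cos δ sin H₀ = 1.5717×0.02618×0.03294 + 0.99966×0.99946×1.00000 = 0.001355 + 0.999120 = 1.000475.
Inverse-square distance factor (a/d)² = 1.0110² = 1.022121.
Q̄ = (S₀/π) × 1.022121 × [bracket] = (1286/π) × 1.022121 × 1.000475 = 418.6 W/m².

Q̄ ≈ 419 W/m²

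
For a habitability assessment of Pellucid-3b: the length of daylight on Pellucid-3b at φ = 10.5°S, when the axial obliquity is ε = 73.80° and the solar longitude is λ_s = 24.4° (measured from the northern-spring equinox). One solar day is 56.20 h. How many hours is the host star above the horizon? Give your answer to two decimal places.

Solar declination: sin δ = sin ε · sin λ_s = sin 73.80° × sin 24.4° = 0.39670, so δ = +23.372°.
cos H₀ = −tan φ · tan δ = −tan(-10.5°) × tan(+23.372°) = 0.0801, so H₀ = 1.4906 rad = 85.41°.
Daylight = 2H₀/(2π) × 56.20 h = (1.4906/π) × 56.20 = 26.67 h.

26.67 h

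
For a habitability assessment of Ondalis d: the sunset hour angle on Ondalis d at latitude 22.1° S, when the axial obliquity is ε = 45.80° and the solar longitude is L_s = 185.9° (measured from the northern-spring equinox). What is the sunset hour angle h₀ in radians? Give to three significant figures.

Solar declination: sin δ = sin ε · sin L_s = sin 45.80° × sin 185.9° = -0.07369, so δ = -4.226°.
cos h₀ = −tan ϕ · tan δ = −tan(-22.1°) × tan(-4.226°) = -0.0300, so h₀ = 1.6008 rad = 91.72°.

h₀ = 1.60 rad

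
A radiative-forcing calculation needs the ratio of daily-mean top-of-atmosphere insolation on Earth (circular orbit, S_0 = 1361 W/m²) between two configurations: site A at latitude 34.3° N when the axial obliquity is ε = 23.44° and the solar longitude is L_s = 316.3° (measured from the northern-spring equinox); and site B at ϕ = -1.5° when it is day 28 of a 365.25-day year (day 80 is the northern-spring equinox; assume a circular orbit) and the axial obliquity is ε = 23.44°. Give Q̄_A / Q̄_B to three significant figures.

Q̄_A / Q̄_B ≈ 0.588

— Configuration A (ϕ=+34.3°):
Solar declination: sin δ = sin ε · sin L_s = sin 23.44° × sin 316.3° = -0.27483, so δ = -15.952°.
cos h₀ = −tan(+34.3°) tan(-15.952°) = 0.1950, h₀ = 1.3746 rad.
Bracket: h₀ sin ϕ sin δ + cos ϕ cos δ sin h₀ = 1.3746×0.56353×-0.27483 + 0.82610×0.96149×0.98081 = -0.212891 + 0.779045 = 0.566154.
Q̄ = (S_0/π) × [bracket] = (1361/π) × 0.566154 = 245.27 W/m².
— Configuration B (ϕ=-1.5°):
Solar longitude: L_s = 360° × (28 − 80)/365.25 = -51.253°, i.e. -51.253° + 360° = 308.747°.
sin δ = sin 23.44° × sin 308.747° = -0.31024, so δ = -18.074°.
cos h₀ = −tan(-1.5°) tan(-18.074°) = -0.0085, h₀ = 1.5793 rad.
Bracket: h₀ sin ϕ sin δ + cos ϕ cos δ sin h₀ = 1.5793×-0.02618×-0.31024 + 0.99966×0.95066×0.99996 = 0.012827 + 0.950299 = 0.963126.
Q̄ = (S_0/π) × [bracket] = (1361/π) × 0.963126 = 417.25 W/m².
Ratio Q̄_A / Q̄_B = 245.27 / 417.25 = 0.5878.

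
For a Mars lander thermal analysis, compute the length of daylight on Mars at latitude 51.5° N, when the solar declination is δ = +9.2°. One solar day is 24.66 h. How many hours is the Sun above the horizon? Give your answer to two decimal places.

13.94 h

cos H₀ = −tan φ · tan δ = −tan(+51.5°) × tan(+9.200°) = -0.2036, so H₀ = 1.7758 rad = 101.75°.
Daylight = 2H₀/(2π) × 24.66 h = (1.7758/π) × 24.66 = 13.94 h.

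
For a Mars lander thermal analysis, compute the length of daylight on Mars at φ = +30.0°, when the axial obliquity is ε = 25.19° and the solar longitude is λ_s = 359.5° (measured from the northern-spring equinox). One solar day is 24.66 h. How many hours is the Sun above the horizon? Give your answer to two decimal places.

12.31 h

Solar declination: sin δ = sin ε · sin λ_s = sin 25.19° × sin 359.5° = -0.00371, so δ = -0.213°.
cos H₀ = −tan φ · tan δ = −tan(+30.0°) × tan(-0.213°) = 0.0021, so H₀ = 1.5687 rad = 89.88°.
Daylight = 2H₀/(2π) × 24.66 h = (1.5687/π) × 24.66 = 12.31 h.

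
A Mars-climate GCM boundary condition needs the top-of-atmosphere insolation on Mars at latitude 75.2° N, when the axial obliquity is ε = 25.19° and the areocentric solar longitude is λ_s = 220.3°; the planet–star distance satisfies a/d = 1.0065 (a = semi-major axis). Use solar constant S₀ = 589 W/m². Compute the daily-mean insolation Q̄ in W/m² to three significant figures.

sin δ = sin 25.19° × sin 220.3° = -0.27529, so δ = -15.979°.
cos H₀ = −tan(+75.2°) tan(-15.979°) = 1.0838 ≥ 1 ⇒ polar night, H₀ = 0 and Q̄ = 0.
Inverse-square distance factor (a/d)² = 1.0065² = 1.013042.

Q̄ ≈ 0.00 W/m²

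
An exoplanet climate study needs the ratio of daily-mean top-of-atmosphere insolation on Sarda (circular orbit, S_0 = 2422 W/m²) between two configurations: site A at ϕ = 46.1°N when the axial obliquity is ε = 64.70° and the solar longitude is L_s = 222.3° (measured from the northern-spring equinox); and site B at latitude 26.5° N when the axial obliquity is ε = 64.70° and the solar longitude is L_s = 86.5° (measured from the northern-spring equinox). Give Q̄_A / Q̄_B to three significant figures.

Q̄_A / Q̄_B ≈ 0.0380

— Configuration A (ϕ=+46.1°):
Solar declination: sin δ = sin ε · sin L_s = sin 64.70° × sin 222.3° = -0.60846, so δ = -37.478°.
cos h₀ = −tan(+46.1°) tan(-37.478°) = 0.7967, h₀ = 0.6489 rad.
Bracket: h₀ sin ϕ sin δ + cos ϕ cos δ sin h₀ = 0.6489×0.72055×-0.60846 + 0.69340×0.79359×0.60432 = -0.284495 + 0.332542 = 0.048047.
Q̄ = (S_0/π) × [bracket] = (2422/π) × 0.048047 = 37.042 W/m².
— Configuration B (ϕ=+26.5°):
Solar declination: sin δ = sin ε · sin L_s = sin 64.70° × sin 86.5° = 0.90240, so δ = +64.475°.
cos h₀ = −tan(+26.5°) tan(+64.475°) = -1.0441 ≤ −1 ⇒ polar day, h₀ = π.
Bracket: h₀ sin ϕ sin δ + cos ϕ cos δ sin h₀ = 3.1416×0.44620×0.90240 + 0.89493×0.43091×0.00000 = 1.264968 + 0.000000 = 1.264968.
Q̄ = (S_0/π) × [bracket] = (2422/π) × 1.264968 = 975.22 W/m².
Ratio Q̄_A / Q̄_B = 37.042 / 975.22 = 0.03798.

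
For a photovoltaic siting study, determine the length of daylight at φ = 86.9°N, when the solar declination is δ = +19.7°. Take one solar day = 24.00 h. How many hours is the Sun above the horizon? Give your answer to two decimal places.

Sunrise equation: cos H₀ = −tan φ · tan δ = -6.6112 ≤ −1, so the Sun never sets (polar day) and H₀ = π.
Daylight = 2H₀/(2π) × 24.00 h = (3.1416/π) × 24.00 = 24.00 h.

24.00 h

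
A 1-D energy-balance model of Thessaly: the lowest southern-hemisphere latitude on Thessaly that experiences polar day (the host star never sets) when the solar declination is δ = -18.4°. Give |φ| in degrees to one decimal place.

Polar day requires cos H₀ = −tan φ tan δ ≤ −1, i.e. tan φ tan δ ≥ 1.
The boundary is |tan φ| · |tan δ| = 1, so |φ| = 90° − |δ| = 90° − 18.4° = 71.6° in the southern hemisphere.

|φ| = 71.6°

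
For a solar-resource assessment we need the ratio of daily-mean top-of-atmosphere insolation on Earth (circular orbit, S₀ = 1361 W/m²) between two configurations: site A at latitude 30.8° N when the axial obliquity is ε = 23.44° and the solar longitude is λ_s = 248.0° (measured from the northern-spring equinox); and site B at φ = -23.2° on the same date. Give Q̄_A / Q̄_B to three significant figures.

Q̄_A / Q̄_B ≈ 0.479

— Configuration A (φ=+30.8°):
Solar declination: sin δ = sin ε · sin λ_s = sin 23.44° × sin 248.0° = -0.36882, so δ = -21.643°.
cos H₀ = −tan(+30.8°) tan(-21.643°) = 0.2365, H₀ = 1.3320 rad.
Bracket: H₀ sin φ sin δ + cos φ cos δ sin H₀ = 1.3320×0.51204×-0.36882 + 0.85896×0.92950×0.97162 = -0.251549 + 0.775745 = 0.524196.
Q̄ = (S₀/π) × [bracket] = (1361/π) × 0.524196 = 227.09 W/m².
— Configuration B (φ=-23.2°):
cos H₀ = −tan(-23.2°) tan(-21.643°) = -0.1701, H₀ = 1.7417 rad.
Bracket: H₀ sin φ sin δ + cos φ cos δ sin H₀ = 1.7417×-0.39394×-0.36882 + 0.91914×0.92950×0.98543 = 0.253057 + 0.841893 = 1.094950.
Q̄ = (S₀/π) × [bracket] = (1361/π) × 1.094950 = 474.35 W/m².
Ratio Q̄_A / Q̄_B = 227.09 / 474.35 = 0.4787.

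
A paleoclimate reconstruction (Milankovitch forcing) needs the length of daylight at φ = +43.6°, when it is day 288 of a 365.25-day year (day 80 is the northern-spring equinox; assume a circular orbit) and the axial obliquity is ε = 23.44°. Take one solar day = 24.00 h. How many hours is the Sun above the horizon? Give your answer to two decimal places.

10.75 h

Solar longitude: λ_s = 360° × (288 − 80)/365.25 = 205.010°.
sin δ = sin 23.44° × sin 205.010° = -0.16818, so δ = -9.682°.
cos H₀ = −tan φ · tan δ = −tan(+43.6°) × tan(-9.682°) = 0.1625, so H₀ = 1.4076 rad = 80.65°.
Daylight = 2H₀/(2π) × 24.00 h = (1.4076/π) × 24.00 = 10.75 h.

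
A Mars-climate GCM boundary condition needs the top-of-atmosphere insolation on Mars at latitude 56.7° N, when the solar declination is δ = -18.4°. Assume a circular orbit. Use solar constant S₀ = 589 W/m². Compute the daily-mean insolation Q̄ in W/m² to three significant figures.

Q̄ ≈ 32.8 W/m²

cos H₀ = −tan(+56.7°) tan(-18.400°) = 0.5064, H₀ = 1.0398 rad.
Bracket: H₀ sin φ sin δ + cos φ cos δ sin H₀ = 1.0398×0.83581×-0.31565 + 0.54902×0.94888×0.86229 = -0.274324 + 0.449214 = 0.174890.
Q̄ = (S₀/π) × [bracket] = (589/π) × 0.174890 = 32.79 W/m².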